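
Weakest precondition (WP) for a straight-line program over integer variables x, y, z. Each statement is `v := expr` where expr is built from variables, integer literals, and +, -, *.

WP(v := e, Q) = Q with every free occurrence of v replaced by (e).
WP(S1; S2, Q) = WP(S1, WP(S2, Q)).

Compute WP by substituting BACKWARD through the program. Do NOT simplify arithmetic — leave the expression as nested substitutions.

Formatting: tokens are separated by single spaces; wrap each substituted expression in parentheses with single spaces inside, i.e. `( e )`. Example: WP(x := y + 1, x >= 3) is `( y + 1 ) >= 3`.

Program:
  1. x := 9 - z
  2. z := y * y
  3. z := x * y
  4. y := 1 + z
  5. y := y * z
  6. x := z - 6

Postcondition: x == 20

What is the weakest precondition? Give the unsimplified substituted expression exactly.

Answer: ( ( ( 9 - z ) * y ) - 6 ) == 20

Derivation:
post: x == 20
stmt 6: x := z - 6  -- replace 1 occurrence(s) of x with (z - 6)
  => ( z - 6 ) == 20
stmt 5: y := y * z  -- replace 0 occurrence(s) of y with (y * z)
  => ( z - 6 ) == 20
stmt 4: y := 1 + z  -- replace 0 occurrence(s) of y with (1 + z)
  => ( z - 6 ) == 20
stmt 3: z := x * y  -- replace 1 occurrence(s) of z with (x * y)
  => ( ( x * y ) - 6 ) == 20
stmt 2: z := y * y  -- replace 0 occurrence(s) of z with (y * y)
  => ( ( x * y ) - 6 ) == 20
stmt 1: x := 9 - z  -- replace 1 occurrence(s) of x with (9 - z)
  => ( ( ( 9 - z ) * y ) - 6 ) == 20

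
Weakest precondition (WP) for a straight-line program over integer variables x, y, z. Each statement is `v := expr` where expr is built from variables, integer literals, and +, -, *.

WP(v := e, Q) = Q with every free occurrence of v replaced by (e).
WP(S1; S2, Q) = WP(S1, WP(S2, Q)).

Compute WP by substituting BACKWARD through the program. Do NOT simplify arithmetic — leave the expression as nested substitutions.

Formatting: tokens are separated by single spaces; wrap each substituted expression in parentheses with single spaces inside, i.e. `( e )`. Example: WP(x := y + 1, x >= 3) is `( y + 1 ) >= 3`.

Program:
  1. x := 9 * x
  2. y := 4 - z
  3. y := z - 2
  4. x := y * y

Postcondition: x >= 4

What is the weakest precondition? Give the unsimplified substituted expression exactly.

post: x >= 4
stmt 4: x := y * y  -- replace 1 occurrence(s) of x with (y * y)
  => ( y * y ) >= 4
stmt 3: y := z - 2  -- replace 2 occurrence(s) of y with (z - 2)
  => ( ( z - 2 ) * ( z - 2 ) ) >= 4
stmt 2: y := 4 - z  -- replace 0 occurrence(s) of y with (4 - z)
  => ( ( z - 2 ) * ( z - 2 ) ) >= 4
stmt 1: x := 9 * x  -- replace 0 occurrence(s) of x with (9 * x)
  => ( ( z - 2 ) * ( z - 2 ) ) >= 4

Answer: ( ( z - 2 ) * ( z - 2 ) ) >= 4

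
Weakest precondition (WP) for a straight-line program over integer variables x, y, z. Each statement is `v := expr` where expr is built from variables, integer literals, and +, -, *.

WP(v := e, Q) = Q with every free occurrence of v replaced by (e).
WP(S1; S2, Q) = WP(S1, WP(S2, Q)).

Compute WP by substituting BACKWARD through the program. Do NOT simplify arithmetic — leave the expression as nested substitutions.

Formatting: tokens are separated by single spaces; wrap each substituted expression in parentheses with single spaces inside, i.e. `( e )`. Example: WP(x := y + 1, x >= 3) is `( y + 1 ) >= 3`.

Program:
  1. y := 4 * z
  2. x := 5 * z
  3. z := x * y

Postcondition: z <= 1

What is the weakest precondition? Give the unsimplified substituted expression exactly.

Answer: ( ( 5 * z ) * ( 4 * z ) ) <= 1

Derivation:
post: z <= 1
stmt 3: z := x * y  -- replace 1 occurrence(s) of z with (x * y)
  => ( x * y ) <= 1
stmt 2: x := 5 * z  -- replace 1 occurrence(s) of x with (5 * z)
  => ( ( 5 * z ) * y ) <= 1
stmt 1: y := 4 * z  -- replace 1 occurrence(s) of y with (4 * z)
  => ( ( 5 * z ) * ( 4 * z ) ) <= 1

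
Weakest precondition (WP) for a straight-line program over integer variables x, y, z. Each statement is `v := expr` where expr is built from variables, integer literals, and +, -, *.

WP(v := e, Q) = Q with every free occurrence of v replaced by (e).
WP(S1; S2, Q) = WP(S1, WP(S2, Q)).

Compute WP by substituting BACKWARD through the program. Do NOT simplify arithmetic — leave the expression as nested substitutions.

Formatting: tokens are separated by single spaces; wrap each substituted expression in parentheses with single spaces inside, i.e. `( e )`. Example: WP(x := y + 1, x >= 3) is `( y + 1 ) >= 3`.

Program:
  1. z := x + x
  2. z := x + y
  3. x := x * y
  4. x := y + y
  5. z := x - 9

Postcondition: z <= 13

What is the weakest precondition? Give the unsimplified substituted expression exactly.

post: z <= 13
stmt 5: z := x - 9  -- replace 1 occurrence(s) of z with (x - 9)
  => ( x - 9 ) <= 13
stmt 4: x := y + y  -- replace 1 occurrence(s) of x with (y + y)
  => ( ( y + y ) - 9 ) <= 13
stmt 3: x := x * y  -- replace 0 occurrence(s) of x with (x * y)
  => ( ( y + y ) - 9 ) <= 13
stmt 2: z := x + y  -- replace 0 occurrence(s) of z with (x + y)
  => ( ( y + y ) - 9 ) <= 13
stmt 1: z := x + x  -- replace 0 occurrence(s) of z with (x + x)
  => ( ( y + y ) - 9 ) <= 13

Answer: ( ( y + y ) - 9 ) <= 13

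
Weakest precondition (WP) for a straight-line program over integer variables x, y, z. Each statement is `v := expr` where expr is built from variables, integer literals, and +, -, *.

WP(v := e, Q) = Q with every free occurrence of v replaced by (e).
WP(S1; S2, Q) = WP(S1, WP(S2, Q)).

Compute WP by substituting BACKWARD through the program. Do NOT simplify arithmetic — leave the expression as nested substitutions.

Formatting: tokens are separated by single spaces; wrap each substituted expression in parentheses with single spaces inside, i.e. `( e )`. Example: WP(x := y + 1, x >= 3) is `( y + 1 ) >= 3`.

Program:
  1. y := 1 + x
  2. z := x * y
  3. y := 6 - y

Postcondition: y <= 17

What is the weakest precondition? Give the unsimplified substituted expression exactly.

Answer: ( 6 - ( 1 + x ) ) <= 17

Derivation:
post: y <= 17
stmt 3: y := 6 - y  -- replace 1 occurrence(s) of y with (6 - y)
  => ( 6 - y ) <= 17
stmt 2: z := x * y  -- replace 0 occurrence(s) of z with (x * y)
  => ( 6 - y ) <= 17
stmt 1: y := 1 + x  -- replace 1 occurrence(s) of y with (1 + x)
  => ( 6 - ( 1 + x ) ) <= 17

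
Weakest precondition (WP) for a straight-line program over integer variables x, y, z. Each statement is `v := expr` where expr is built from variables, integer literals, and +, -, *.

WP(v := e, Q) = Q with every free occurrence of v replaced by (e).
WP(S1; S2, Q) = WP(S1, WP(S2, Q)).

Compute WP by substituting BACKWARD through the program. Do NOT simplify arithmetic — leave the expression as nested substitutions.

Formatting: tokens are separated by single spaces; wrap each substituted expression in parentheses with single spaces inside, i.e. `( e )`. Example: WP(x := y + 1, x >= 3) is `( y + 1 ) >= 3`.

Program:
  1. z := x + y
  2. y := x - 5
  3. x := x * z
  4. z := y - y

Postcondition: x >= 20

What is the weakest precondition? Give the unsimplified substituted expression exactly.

Answer: ( x * ( x + y ) ) >= 20

Derivation:
post: x >= 20
stmt 4: z := y - y  -- replace 0 occurrence(s) of z with (y - y)
  => x >= 20
stmt 3: x := x * z  -- replace 1 occurrence(s) of x with (x * z)
  => ( x * z ) >= 20
stmt 2: y := x - 5  -- replace 0 occurrence(s) of y with (x - 5)
  => ( x * z ) >= 20
stmt 1: z := x + y  -- replace 1 occurrence(s) of z with (x + y)
  => ( x * ( x + y ) ) >= 20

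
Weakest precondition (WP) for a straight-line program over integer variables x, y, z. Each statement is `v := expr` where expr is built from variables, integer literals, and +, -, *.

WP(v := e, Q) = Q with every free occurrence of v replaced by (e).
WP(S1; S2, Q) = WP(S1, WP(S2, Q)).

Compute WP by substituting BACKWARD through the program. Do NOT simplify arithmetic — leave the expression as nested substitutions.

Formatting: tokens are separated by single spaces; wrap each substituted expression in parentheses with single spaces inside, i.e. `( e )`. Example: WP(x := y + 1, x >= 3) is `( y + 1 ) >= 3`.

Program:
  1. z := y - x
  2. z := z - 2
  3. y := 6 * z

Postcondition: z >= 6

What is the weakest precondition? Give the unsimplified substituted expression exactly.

post: z >= 6
stmt 3: y := 6 * z  -- replace 0 occurrence(s) of y with (6 * z)
  => z >= 6
stmt 2: z := z - 2  -- replace 1 occurrence(s) of z with (z - 2)
  => ( z - 2 ) >= 6
stmt 1: z := y - x  -- replace 1 occurrence(s) of z with (y - x)
  => ( ( y - x ) - 2 ) >= 6

Answer: ( ( y - x ) - 2 ) >= 6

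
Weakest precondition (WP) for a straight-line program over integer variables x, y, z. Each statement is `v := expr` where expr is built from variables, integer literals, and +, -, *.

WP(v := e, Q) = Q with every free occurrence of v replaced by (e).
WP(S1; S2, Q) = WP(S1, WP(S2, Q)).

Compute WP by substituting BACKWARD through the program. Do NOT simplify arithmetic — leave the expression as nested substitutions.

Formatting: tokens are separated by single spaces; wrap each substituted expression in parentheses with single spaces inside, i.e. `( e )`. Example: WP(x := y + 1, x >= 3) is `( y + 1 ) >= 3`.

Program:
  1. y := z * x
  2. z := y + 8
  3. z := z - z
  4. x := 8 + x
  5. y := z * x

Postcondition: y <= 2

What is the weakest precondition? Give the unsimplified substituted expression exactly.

Answer: ( ( ( ( z * x ) + 8 ) - ( ( z * x ) + 8 ) ) * ( 8 + x ) ) <= 2

Derivation:
post: y <= 2
stmt 5: y := z * x  -- replace 1 occurrence(s) of y with (z * x)
  => ( z * x ) <= 2
stmt 4: x := 8 + x  -- replace 1 occurrence(s) of x with (8 + x)
  => ( z * ( 8 + x ) ) <= 2
stmt 3: z := z - z  -- replace 1 occurrence(s) of z with (z - z)
  => ( ( z - z ) * ( 8 + x ) ) <= 2
stmt 2: z := y + 8  -- replace 2 occurrence(s) of z with (y + 8)
  => ( ( ( y + 8 ) - ( y + 8 ) ) * ( 8 + x ) ) <= 2
stmt 1: y := z * x  -- replace 2 occurrence(s) of y with (z * x)
  => ( ( ( ( z * x ) + 8 ) - ( ( z * x ) + 8 ) ) * ( 8 + x ) ) <= 2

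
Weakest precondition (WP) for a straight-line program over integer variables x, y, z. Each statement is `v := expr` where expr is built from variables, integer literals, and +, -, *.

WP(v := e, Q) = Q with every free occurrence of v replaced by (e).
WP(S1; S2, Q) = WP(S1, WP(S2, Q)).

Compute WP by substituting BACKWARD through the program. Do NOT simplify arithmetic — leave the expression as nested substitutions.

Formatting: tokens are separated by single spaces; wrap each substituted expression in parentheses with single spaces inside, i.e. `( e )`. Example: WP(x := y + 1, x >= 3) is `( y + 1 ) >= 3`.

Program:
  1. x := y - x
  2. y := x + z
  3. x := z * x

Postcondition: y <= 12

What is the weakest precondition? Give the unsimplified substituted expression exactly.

Answer: ( ( y - x ) + z ) <= 12

Derivation:
post: y <= 12
stmt 3: x := z * x  -- replace 0 occurrence(s) of x with (z * x)
  => y <= 12
stmt 2: y := x + z  -- replace 1 occurrence(s) of y with (x + z)
  => ( x + z ) <= 12
stmt 1: x := y - x  -- replace 1 occurrence(s) of x with (y - x)
  => ( ( y - x ) + z ) <= 12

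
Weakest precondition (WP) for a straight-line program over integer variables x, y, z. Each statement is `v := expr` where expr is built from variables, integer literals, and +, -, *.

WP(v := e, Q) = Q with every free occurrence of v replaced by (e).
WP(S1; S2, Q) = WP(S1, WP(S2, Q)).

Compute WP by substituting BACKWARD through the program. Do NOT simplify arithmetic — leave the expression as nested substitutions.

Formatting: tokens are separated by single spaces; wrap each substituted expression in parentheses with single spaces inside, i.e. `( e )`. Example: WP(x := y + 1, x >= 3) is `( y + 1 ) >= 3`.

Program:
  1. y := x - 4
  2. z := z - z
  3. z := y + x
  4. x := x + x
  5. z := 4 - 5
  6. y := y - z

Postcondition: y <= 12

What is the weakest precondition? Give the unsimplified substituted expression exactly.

post: y <= 12
stmt 6: y := y - z  -- replace 1 occurrence(s) of y with (y - z)
  => ( y - z ) <= 12
stmt 5: z := 4 - 5  -- replace 1 occurrence(s) of z with (4 - 5)
  => ( y - ( 4 - 5 ) ) <= 12
stmt 4: x := x + x  -- replace 0 occurrence(s) of x with (x + x)
  => ( y - ( 4 - 5 ) ) <= 12
stmt 3: z := y + x  -- replace 0 occurrence(s) of z with (y + x)
  => ( y - ( 4 - 5 ) ) <= 12
stmt 2: z := z - z  -- replace 0 occurrence(s) of z with (z - z)
  => ( y - ( 4 - 5 ) ) <= 12
stmt 1: y := x - 4  -- replace 1 occurrence(s) of y with (x - 4)
  => ( ( x - 4 ) - ( 4 - 5 ) ) <= 12

Answer: ( ( x - 4 ) - ( 4 - 5 ) ) <= 12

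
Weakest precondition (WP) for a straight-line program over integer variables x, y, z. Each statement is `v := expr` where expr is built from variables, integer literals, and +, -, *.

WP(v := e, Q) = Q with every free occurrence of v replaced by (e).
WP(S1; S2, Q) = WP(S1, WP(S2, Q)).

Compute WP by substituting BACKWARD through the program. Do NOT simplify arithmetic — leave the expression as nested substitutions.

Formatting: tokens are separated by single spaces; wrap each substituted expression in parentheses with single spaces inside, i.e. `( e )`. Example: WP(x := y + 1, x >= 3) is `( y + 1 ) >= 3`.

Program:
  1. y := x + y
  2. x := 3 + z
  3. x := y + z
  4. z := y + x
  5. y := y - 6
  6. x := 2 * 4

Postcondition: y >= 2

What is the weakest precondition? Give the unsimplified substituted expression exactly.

Answer: ( ( x + y ) - 6 ) >= 2

Derivation:
post: y >= 2
stmt 6: x := 2 * 4  -- replace 0 occurrence(s) of x with (2 * 4)
  => y >= 2
stmt 5: y := y - 6  -- replace 1 occurrence(s) of y with (y - 6)
  => ( y - 6 ) >= 2
stmt 4: z := y + x  -- replace 0 occurrence(s) of z with (y + x)
  => ( y - 6 ) >= 2
stmt 3: x := y + z  -- replace 0 occurrence(s) of x with (y + z)
  => ( y - 6 ) >= 2
stmt 2: x := 3 + z  -- replace 0 occurrence(s) of x with (3 + z)
  => ( y - 6 ) >= 2
stmt 1: y := x + y  -- replace 1 occurrence(s) of y with (x + y)
  => ( ( x + y ) - 6 ) >= 2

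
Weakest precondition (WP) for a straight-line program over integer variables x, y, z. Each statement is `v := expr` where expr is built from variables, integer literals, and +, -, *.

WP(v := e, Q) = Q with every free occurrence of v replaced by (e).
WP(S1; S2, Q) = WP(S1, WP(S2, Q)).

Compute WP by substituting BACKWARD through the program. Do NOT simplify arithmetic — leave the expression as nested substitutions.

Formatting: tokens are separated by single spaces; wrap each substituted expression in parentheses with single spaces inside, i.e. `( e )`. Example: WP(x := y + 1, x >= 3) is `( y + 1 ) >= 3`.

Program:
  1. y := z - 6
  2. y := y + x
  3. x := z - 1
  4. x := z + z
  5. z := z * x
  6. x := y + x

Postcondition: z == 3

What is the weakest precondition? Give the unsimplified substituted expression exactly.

post: z == 3
stmt 6: x := y + x  -- replace 0 occurrence(s) of x with (y + x)
  => z == 3
stmt 5: z := z * x  -- replace 1 occurrence(s) of z with (z * x)
  => ( z * x ) == 3
stmt 4: x := z + z  -- replace 1 occurrence(s) of x with (z + z)
  => ( z * ( z + z ) ) == 3
stmt 3: x := z - 1  -- replace 0 occurrence(s) of x with (z - 1)
  => ( z * ( z + z ) ) == 3
stmt 2: y := y + x  -- replace 0 occurrence(s) of y with (y + x)
  => ( z * ( z + z ) ) == 3
stmt 1: y := z - 6  -- replace 0 occurrence(s) of y with (z - 6)
  => ( z * ( z + z ) ) == 3

Answer: ( z * ( z + z ) ) == 3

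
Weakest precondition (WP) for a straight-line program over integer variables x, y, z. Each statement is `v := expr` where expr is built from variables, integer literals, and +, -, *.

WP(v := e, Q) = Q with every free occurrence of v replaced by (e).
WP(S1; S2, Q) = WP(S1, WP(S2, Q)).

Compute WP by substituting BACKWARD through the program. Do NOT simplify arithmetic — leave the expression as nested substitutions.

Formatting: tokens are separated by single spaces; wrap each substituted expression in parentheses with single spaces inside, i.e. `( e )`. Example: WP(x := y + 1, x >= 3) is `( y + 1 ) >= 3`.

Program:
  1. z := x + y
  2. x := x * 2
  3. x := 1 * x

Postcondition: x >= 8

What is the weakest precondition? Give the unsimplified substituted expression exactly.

Answer: ( 1 * ( x * 2 ) ) >= 8

Derivation:
post: x >= 8
stmt 3: x := 1 * x  -- replace 1 occurrence(s) of x with (1 * x)
  => ( 1 * x ) >= 8
stmt 2: x := x * 2  -- replace 1 occurrence(s) of x with (x * 2)
  => ( 1 * ( x * 2 ) ) >= 8
stmt 1: z := x + y  -- replace 0 occurrence(s) of z with (x + y)
  => ( 1 * ( x * 2 ) ) >= 8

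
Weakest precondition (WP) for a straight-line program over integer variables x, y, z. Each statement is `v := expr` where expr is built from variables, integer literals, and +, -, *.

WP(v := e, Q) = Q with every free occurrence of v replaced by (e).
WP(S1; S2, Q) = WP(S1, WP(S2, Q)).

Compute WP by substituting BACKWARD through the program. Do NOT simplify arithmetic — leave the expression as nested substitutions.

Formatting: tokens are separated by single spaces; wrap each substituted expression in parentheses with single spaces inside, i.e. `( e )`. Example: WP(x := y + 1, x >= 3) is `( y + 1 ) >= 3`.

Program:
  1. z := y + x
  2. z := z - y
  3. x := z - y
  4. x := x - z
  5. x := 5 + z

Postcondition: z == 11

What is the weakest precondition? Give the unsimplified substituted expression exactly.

post: z == 11
stmt 5: x := 5 + z  -- replace 0 occurrence(s) of x with (5 + z)
  => z == 11
stmt 4: x := x - z  -- replace 0 occurrence(s) of x with (x - z)
  => z == 11
stmt 3: x := z - y  -- replace 0 occurrence(s) of x with (z - y)
  => z == 11
stmt 2: z := z - y  -- replace 1 occurrence(s) of z with (z - y)
  => ( z - y ) == 11
stmt 1: z := y + x  -- replace 1 occurrence(s) of z with (y + x)
  => ( ( y + x ) - y ) == 11

Answer: ( ( y + x ) - y ) == 11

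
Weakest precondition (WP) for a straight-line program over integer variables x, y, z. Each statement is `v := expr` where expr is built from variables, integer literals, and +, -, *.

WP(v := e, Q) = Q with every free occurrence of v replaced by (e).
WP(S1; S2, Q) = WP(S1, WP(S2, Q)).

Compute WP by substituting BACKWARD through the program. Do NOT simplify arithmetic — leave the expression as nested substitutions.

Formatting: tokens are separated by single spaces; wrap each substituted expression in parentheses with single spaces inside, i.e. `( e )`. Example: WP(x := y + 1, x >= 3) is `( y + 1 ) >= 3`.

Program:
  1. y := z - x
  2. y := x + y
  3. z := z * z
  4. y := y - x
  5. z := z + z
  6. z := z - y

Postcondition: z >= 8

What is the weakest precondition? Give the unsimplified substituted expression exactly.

Answer: ( ( ( z * z ) + ( z * z ) ) - ( ( x + ( z - x ) ) - x ) ) >= 8

Derivation:
post: z >= 8
stmt 6: z := z - y  -- replace 1 occurrence(s) of z with (z - y)
  => ( z - y ) >= 8
stmt 5: z := z + z  -- replace 1 occurrence(s) of z with (z + z)
  => ( ( z + z ) - y ) >= 8
stmt 4: y := y - x  -- replace 1 occurrence(s) of y with (y - x)
  => ( ( z + z ) - ( y - x ) ) >= 8
stmt 3: z := z * z  -- replace 2 occurrence(s) of z with (z * z)
  => ( ( ( z * z ) + ( z * z ) ) - ( y - x ) ) >= 8
stmt 2: y := x + y  -- replace 1 occurrence(s) of y with (x + y)
  => ( ( ( z * z ) + ( z * z ) ) - ( ( x + y ) - x ) ) >= 8
stmt 1: y := z - x  -- replace 1 occurrence(s) of y with (z - x)
  => ( ( ( z * z ) + ( z * z ) ) - ( ( x + ( z - x ) ) - x ) ) >= 8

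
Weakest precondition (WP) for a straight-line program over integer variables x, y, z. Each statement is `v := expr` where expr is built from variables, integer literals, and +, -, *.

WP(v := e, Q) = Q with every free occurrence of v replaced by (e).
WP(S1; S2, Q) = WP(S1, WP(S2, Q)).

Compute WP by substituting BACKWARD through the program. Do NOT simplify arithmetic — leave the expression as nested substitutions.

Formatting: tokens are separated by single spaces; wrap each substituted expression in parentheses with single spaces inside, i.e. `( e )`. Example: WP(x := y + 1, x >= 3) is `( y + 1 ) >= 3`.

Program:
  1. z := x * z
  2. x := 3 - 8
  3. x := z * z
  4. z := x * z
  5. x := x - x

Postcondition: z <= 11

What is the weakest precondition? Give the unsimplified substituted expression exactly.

post: z <= 11
stmt 5: x := x - x  -- replace 0 occurrence(s) of x with (x - x)
  => z <= 11
stmt 4: z := x * z  -- replace 1 occurrence(s) of z with (x * z)
  => ( x * z ) <= 11
stmt 3: x := z * z  -- replace 1 occurrence(s) of x with (z * z)
  => ( ( z * z ) * z ) <= 11
stmt 2: x := 3 - 8  -- replace 0 occurrence(s) of x with (3 - 8)
  => ( ( z * z ) * z ) <= 11
stmt 1: z := x * z  -- replace 3 occurrence(s) of z with (x * z)
  => ( ( ( x * z ) * ( x * z ) ) * ( x * z ) ) <= 11

Answer: ( ( ( x * z ) * ( x * z ) ) * ( x * z ) ) <= 11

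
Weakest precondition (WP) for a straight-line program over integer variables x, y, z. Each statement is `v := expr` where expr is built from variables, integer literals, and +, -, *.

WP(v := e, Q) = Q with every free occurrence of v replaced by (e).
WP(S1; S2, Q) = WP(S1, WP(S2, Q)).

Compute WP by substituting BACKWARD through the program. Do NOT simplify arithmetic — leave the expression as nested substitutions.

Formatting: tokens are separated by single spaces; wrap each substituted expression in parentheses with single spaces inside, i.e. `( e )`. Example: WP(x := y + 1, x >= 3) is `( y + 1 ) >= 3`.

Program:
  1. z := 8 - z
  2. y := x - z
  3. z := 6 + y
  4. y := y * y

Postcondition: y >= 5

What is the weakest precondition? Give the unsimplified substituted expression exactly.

post: y >= 5
stmt 4: y := y * y  -- replace 1 occurrence(s) of y with (y * y)
  => ( y * y ) >= 5
stmt 3: z := 6 + y  -- replace 0 occurrence(s) of z with (6 + y)
  => ( y * y ) >= 5
stmt 2: y := x - z  -- replace 2 occurrence(s) of y with (x - z)
  => ( ( x - z ) * ( x - z ) ) >= 5
stmt 1: z := 8 - z  -- replace 2 occurrence(s) of z with (8 - z)
  => ( ( x - ( 8 - z ) ) * ( x - ( 8 - z ) ) ) >= 5

Answer: ( ( x - ( 8 - z ) ) * ( x - ( 8 - z ) ) ) >= 5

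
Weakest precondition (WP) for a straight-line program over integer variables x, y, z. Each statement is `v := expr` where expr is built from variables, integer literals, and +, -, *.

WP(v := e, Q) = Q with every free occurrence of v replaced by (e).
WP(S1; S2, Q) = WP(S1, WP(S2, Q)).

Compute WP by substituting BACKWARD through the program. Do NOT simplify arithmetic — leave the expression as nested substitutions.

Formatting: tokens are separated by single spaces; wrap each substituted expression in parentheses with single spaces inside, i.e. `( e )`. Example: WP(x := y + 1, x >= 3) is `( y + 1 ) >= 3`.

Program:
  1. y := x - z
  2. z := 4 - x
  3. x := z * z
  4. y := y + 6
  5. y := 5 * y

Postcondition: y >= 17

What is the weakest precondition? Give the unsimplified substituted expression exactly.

post: y >= 17
stmt 5: y := 5 * y  -- replace 1 occurrence(s) of y with (5 * y)
  => ( 5 * y ) >= 17
stmt 4: y := y + 6  -- replace 1 occurrence(s) of y with (y + 6)
  => ( 5 * ( y + 6 ) ) >= 17
stmt 3: x := z * z  -- replace 0 occurrence(s) of x with (z * z)
  => ( 5 * ( y + 6 ) ) >= 17
stmt 2: z := 4 - x  -- replace 0 occurrence(s) of z with (4 - x)
  => ( 5 * ( y + 6 ) ) >= 17
stmt 1: y := x - z  -- replace 1 occurrence(s) of y with (x - z)
  => ( 5 * ( ( x - z ) + 6 ) ) >= 17

Answer: ( 5 * ( ( x - z ) + 6 ) ) >= 17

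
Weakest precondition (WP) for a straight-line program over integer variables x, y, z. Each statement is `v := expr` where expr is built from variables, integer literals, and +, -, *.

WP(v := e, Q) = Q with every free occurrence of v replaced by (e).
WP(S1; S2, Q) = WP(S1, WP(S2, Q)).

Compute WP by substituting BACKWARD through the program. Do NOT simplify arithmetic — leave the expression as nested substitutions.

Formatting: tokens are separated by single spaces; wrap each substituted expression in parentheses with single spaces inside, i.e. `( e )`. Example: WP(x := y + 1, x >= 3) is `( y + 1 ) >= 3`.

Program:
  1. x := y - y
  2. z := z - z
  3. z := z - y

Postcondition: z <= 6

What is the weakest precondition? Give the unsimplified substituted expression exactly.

Answer: ( ( z - z ) - y ) <= 6

Derivation:
post: z <= 6
stmt 3: z := z - y  -- replace 1 occurrence(s) of z with (z - y)
  => ( z - y ) <= 6
stmt 2: z := z - z  -- replace 1 occurrence(s) of z with (z - z)
  => ( ( z - z ) - y ) <= 6
stmt 1: x := y - y  -- replace 0 occurrence(s) of x with (y - y)
  => ( ( z - z ) - y ) <= 6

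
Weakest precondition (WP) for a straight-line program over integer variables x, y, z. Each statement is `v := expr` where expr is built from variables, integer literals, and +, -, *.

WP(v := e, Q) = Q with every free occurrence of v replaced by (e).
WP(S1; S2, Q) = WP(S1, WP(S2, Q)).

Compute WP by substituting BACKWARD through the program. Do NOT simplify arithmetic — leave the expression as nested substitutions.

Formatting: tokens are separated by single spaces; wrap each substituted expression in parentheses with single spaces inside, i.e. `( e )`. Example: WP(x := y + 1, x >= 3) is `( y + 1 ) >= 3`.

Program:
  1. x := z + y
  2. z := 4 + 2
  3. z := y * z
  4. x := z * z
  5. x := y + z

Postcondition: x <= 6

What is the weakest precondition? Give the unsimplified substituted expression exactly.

Answer: ( y + ( y * ( 4 + 2 ) ) ) <= 6

Derivation:
post: x <= 6
stmt 5: x := y + z  -- replace 1 occurrence(s) of x with (y + z)
  => ( y + z ) <= 6
stmt 4: x := z * z  -- replace 0 occurrence(s) of x with (z * z)
  => ( y + z ) <= 6
stmt 3: z := y * z  -- replace 1 occurrence(s) of z with (y * z)
  => ( y + ( y * z ) ) <= 6
stmt 2: z := 4 + 2  -- replace 1 occurrence(s) of z with (4 + 2)
  => ( y + ( y * ( 4 + 2 ) ) ) <= 6
stmt 1: x := z + y  -- replace 0 occurrence(s) of x with (z + y)
  => ( y + ( y * ( 4 + 2 ) ) ) <= 6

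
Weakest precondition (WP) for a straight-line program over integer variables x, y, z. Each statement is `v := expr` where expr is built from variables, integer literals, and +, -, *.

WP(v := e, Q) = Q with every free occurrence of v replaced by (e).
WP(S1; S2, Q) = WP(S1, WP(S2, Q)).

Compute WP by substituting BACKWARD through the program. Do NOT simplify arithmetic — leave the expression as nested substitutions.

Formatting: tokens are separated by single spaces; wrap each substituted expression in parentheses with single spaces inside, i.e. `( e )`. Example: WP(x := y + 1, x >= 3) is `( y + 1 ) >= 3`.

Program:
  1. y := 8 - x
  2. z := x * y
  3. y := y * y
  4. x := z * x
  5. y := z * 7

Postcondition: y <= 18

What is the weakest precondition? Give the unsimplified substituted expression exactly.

post: y <= 18
stmt 5: y := z * 7  -- replace 1 occurrence(s) of y with (z * 7)
  => ( z * 7 ) <= 18
stmt 4: x := z * x  -- replace 0 occurrence(s) of x with (z * x)
  => ( z * 7 ) <= 18
stmt 3: y := y * y  -- replace 0 occurrence(s) of y with (y * y)
  => ( z * 7 ) <= 18
stmt 2: z := x * y  -- replace 1 occurrence(s) of z with (x * y)
  => ( ( x * y ) * 7 ) <= 18
stmt 1: y := 8 - x  -- replace 1 occurrence(s) of y with (8 - x)
  => ( ( x * ( 8 - x ) ) * 7 ) <= 18

Answer: ( ( x * ( 8 - x ) ) * 7 ) <= 18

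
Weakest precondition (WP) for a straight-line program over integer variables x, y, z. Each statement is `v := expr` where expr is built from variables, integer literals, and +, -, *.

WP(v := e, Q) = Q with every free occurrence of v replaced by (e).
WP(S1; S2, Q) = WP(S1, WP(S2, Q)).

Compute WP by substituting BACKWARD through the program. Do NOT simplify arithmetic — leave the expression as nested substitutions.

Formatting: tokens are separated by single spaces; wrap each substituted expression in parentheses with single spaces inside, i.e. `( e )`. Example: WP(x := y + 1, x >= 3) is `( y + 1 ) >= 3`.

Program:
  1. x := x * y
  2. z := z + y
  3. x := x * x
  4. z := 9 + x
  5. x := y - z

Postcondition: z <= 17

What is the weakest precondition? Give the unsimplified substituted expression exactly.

post: z <= 17
stmt 5: x := y - z  -- replace 0 occurrence(s) of x with (y - z)
  => z <= 17
stmt 4: z := 9 + x  -- replace 1 occurrence(s) of z with (9 + x)
  => ( 9 + x ) <= 17
stmt 3: x := x * x  -- replace 1 occurrence(s) of x with (x * x)
  => ( 9 + ( x * x ) ) <= 17
stmt 2: z := z + y  -- replace 0 occurrence(s) of z with (z + y)
  => ( 9 + ( x * x ) ) <= 17
stmt 1: x := x * y  -- replace 2 occurrence(s) of x with (x * y)
  => ( 9 + ( ( x * y ) * ( x * y ) ) ) <= 17

Answer: ( 9 + ( ( x * y ) * ( x * y ) ) ) <= 17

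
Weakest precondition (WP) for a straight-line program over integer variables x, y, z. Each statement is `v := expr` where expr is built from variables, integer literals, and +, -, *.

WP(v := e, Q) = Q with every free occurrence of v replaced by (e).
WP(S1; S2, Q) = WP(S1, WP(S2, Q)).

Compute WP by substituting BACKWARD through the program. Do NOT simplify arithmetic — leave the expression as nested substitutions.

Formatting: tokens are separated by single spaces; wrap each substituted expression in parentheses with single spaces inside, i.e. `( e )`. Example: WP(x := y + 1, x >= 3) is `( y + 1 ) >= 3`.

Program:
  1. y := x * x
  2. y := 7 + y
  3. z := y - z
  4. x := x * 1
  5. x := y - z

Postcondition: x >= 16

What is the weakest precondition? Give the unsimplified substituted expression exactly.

Answer: ( ( 7 + ( x * x ) ) - ( ( 7 + ( x * x ) ) - z ) ) >= 16

Derivation:
post: x >= 16
stmt 5: x := y - z  -- replace 1 occurrence(s) of x with (y - z)
  => ( y - z ) >= 16
stmt 4: x := x * 1  -- replace 0 occurrence(s) of x with (x * 1)
  => ( y - z ) >= 16
stmt 3: z := y - z  -- replace 1 occurrence(s) of z with (y - z)
  => ( y - ( y - z ) ) >= 16
stmt 2: y := 7 + y  -- replace 2 occurrence(s) of y with (7 + y)
  => ( ( 7 + y ) - ( ( 7 + y ) - z ) ) >= 16
stmt 1: y := x * x  -- replace 2 occurrence(s) of y with (x * x)
  => ( ( 7 + ( x * x ) ) - ( ( 7 + ( x * x ) ) - z ) ) >= 16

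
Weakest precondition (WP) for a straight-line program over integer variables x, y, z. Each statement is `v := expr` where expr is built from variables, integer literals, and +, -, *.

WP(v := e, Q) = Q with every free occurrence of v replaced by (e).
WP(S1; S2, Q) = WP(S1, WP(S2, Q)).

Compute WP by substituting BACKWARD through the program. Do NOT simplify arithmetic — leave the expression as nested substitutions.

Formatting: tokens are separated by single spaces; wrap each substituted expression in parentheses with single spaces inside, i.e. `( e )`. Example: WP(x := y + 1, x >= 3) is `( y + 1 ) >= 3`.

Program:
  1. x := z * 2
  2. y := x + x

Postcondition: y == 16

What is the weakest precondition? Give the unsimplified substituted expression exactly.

Answer: ( ( z * 2 ) + ( z * 2 ) ) == 16

Derivation:
post: y == 16
stmt 2: y := x + x  -- replace 1 occurrence(s) of y with (x + x)
  => ( x + x ) == 16
stmt 1: x := z * 2  -- replace 2 occurrence(s) of x with (z * 2)
  => ( ( z * 2 ) + ( z * 2 ) ) == 16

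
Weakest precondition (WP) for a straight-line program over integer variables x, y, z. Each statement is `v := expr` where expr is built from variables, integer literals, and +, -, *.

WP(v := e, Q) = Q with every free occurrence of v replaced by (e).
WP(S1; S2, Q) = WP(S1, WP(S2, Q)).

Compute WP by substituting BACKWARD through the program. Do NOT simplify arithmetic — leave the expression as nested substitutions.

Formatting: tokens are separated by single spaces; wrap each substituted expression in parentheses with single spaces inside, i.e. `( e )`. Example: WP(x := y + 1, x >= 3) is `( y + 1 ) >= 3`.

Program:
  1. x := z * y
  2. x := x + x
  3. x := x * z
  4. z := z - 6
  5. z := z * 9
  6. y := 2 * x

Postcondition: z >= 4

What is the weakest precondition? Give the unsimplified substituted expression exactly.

post: z >= 4
stmt 6: y := 2 * x  -- replace 0 occurrence(s) of y with (2 * x)
  => z >= 4
stmt 5: z := z * 9  -- replace 1 occurrence(s) of z with (z * 9)
  => ( z * 9 ) >= 4
stmt 4: z := z - 6  -- replace 1 occurrence(s) of z with (z - 6)
  => ( ( z - 6 ) * 9 ) >= 4
stmt 3: x := x * z  -- replace 0 occurrence(s) of x with (x * z)
  => ( ( z - 6 ) * 9 ) >= 4
stmt 2: x := x + x  -- replace 0 occurrence(s) of x with (x + x)
  => ( ( z - 6 ) * 9 ) >= 4
stmt 1: x := z * y  -- replace 0 occurrence(s) of x with (z * y)
  => ( ( z - 6 ) * 9 ) >= 4

Answer: ( ( z - 6 ) * 9 ) >= 4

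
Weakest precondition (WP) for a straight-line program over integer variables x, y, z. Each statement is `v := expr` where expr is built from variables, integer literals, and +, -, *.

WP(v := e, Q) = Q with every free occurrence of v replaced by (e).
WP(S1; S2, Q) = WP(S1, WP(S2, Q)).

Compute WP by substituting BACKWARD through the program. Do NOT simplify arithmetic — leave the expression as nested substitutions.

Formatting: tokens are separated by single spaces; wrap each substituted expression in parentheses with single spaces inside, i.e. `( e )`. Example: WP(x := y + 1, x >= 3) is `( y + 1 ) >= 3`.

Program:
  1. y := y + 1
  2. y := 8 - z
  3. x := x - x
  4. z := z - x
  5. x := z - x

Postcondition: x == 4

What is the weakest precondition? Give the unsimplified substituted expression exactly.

Answer: ( ( z - ( x - x ) ) - ( x - x ) ) == 4

Derivation:
post: x == 4
stmt 5: x := z - x  -- replace 1 occurrence(s) of x with (z - x)
  => ( z - x ) == 4
stmt 4: z := z - x  -- replace 1 occurrence(s) of z with (z - x)
  => ( ( z - x ) - x ) == 4
stmt 3: x := x - x  -- replace 2 occurrence(s) of x with (x - x)
  => ( ( z - ( x - x ) ) - ( x - x ) ) == 4
stmt 2: y := 8 - z  -- replace 0 occurrence(s) of y with (8 - z)
  => ( ( z - ( x - x ) ) - ( x - x ) ) == 4
stmt 1: y := y + 1  -- replace 0 occurrence(s) of y with (y + 1)
  => ( ( z - ( x - x ) ) - ( x - x ) ) == 4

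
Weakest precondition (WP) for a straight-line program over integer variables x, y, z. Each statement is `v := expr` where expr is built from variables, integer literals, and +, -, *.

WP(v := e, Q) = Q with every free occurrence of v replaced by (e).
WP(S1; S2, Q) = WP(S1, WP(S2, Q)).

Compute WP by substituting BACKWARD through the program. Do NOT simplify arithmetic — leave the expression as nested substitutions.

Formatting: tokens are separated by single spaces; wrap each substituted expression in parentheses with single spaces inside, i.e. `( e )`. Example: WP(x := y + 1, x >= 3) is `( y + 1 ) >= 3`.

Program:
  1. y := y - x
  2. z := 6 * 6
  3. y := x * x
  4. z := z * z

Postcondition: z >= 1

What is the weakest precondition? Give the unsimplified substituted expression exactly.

post: z >= 1
stmt 4: z := z * z  -- replace 1 occurrence(s) of z with (z * z)
  => ( z * z ) >= 1
stmt 3: y := x * x  -- replace 0 occurrence(s) of y with (x * x)
  => ( z * z ) >= 1
stmt 2: z := 6 * 6  -- replace 2 occurrence(s) of z with (6 * 6)
  => ( ( 6 * 6 ) * ( 6 * 6 ) ) >= 1
stmt 1: y := y - x  -- replace 0 occurrence(s) of y with (y - x)
  => ( ( 6 * 6 ) * ( 6 * 6 ) ) >= 1

Answer: ( ( 6 * 6 ) * ( 6 * 6 ) ) >= 1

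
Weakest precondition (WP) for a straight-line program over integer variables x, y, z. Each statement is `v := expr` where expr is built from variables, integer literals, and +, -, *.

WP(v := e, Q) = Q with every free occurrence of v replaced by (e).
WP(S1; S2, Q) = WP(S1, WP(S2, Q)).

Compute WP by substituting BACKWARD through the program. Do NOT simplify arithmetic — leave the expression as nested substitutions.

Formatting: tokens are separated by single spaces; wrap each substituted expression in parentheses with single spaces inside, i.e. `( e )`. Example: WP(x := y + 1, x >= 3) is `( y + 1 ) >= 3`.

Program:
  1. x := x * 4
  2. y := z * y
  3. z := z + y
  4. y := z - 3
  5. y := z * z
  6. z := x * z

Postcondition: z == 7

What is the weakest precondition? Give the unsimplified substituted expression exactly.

Answer: ( ( x * 4 ) * ( z + ( z * y ) ) ) == 7

Derivation:
post: z == 7
stmt 6: z := x * z  -- replace 1 occurrence(s) of z with (x * z)
  => ( x * z ) == 7
stmt 5: y := z * z  -- replace 0 occurrence(s) of y with (z * z)
  => ( x * z ) == 7
stmt 4: y := z - 3  -- replace 0 occurrence(s) of y with (z - 3)
  => ( x * z ) == 7
stmt 3: z := z + y  -- replace 1 occurrence(s) of z with (z + y)
  => ( x * ( z + y ) ) == 7
stmt 2: y := z * y  -- replace 1 occurrence(s) of y with (z * y)
  => ( x * ( z + ( z * y ) ) ) == 7
stmt 1: x := x * 4  -- replace 1 occurrence(s) of x with (x * 4)
  => ( ( x * 4 ) * ( z + ( z * y ) ) ) == 7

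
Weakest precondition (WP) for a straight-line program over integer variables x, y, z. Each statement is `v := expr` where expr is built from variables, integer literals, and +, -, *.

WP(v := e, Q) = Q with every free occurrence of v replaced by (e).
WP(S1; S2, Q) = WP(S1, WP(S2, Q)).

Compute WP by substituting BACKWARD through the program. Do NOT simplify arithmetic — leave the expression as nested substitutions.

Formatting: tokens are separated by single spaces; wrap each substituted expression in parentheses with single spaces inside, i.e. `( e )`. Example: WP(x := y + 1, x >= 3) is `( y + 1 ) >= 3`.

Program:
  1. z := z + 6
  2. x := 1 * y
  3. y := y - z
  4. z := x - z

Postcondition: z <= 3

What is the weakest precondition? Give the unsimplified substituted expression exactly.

Answer: ( ( 1 * y ) - ( z + 6 ) ) <= 3

Derivation:
post: z <= 3
stmt 4: z := x - z  -- replace 1 occurrence(s) of z with (x - z)
  => ( x - z ) <= 3
stmt 3: y := y - z  -- replace 0 occurrence(s) of y with (y - z)
  => ( x - z ) <= 3
stmt 2: x := 1 * y  -- replace 1 occurrence(s) of x with (1 * y)
  => ( ( 1 * y ) - z ) <= 3
stmt 1: z := z + 6  -- replace 1 occurrence(s) of z with (z + 6)
  => ( ( 1 * y ) - ( z + 6 ) ) <= 3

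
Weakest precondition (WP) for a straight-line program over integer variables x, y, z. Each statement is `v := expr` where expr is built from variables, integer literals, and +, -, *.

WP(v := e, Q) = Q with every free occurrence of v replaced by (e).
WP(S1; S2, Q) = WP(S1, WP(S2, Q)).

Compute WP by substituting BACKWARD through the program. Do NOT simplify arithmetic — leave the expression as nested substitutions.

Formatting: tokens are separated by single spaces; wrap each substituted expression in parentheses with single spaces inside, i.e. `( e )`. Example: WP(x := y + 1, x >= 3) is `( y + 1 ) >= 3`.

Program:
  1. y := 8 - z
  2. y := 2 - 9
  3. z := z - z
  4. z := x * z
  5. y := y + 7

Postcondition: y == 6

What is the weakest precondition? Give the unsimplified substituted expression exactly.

post: y == 6
stmt 5: y := y + 7  -- replace 1 occurrence(s) of y with (y + 7)
  => ( y + 7 ) == 6
stmt 4: z := x * z  -- replace 0 occurrence(s) of z with (x * z)
  => ( y + 7 ) == 6
stmt 3: z := z - z  -- replace 0 occurrence(s) of z with (z - z)
  => ( y + 7 ) == 6
stmt 2: y := 2 - 9  -- replace 1 occurrence(s) of y with (2 - 9)
  => ( ( 2 - 9 ) + 7 ) == 6
stmt 1: y := 8 - z  -- replace 0 occurrence(s) of y with (8 - z)
  => ( ( 2 - 9 ) + 7 ) == 6

Answer: ( ( 2 - 9 ) + 7 ) == 6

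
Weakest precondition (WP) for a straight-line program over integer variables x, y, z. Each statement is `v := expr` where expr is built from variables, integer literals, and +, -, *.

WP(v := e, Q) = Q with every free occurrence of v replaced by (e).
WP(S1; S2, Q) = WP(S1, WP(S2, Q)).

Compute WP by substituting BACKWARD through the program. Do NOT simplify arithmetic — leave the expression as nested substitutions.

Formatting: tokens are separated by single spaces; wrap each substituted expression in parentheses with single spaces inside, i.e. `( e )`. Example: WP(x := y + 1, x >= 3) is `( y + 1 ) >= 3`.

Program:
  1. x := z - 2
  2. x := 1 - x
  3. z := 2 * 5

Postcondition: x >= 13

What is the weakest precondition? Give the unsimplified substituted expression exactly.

Answer: ( 1 - ( z - 2 ) ) >= 13

Derivation:
post: x >= 13
stmt 3: z := 2 * 5  -- replace 0 occurrence(s) of z with (2 * 5)
  => x >= 13
stmt 2: x := 1 - x  -- replace 1 occurrence(s) of x with (1 - x)
  => ( 1 - x ) >= 13
stmt 1: x := z - 2  -- replace 1 occurrence(s) of x with (z - 2)
  => ( 1 - ( z - 2 ) ) >= 13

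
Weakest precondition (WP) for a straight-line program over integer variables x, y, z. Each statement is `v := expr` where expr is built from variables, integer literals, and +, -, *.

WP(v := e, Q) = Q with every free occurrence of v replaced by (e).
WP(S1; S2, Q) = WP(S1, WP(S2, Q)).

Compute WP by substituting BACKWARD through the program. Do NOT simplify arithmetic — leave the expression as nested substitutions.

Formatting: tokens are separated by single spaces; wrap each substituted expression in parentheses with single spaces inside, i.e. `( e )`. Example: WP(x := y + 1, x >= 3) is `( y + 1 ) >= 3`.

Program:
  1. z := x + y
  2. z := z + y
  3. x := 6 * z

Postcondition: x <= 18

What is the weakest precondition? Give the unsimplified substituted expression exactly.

Answer: ( 6 * ( ( x + y ) + y ) ) <= 18

Derivation:
post: x <= 18
stmt 3: x := 6 * z  -- replace 1 occurrence(s) of x with (6 * z)
  => ( 6 * z ) <= 18
stmt 2: z := z + y  -- replace 1 occurrence(s) of z with (z + y)
  => ( 6 * ( z + y ) ) <= 18
stmt 1: z := x + y  -- replace 1 occurrence(s) of z with (x + y)
  => ( 6 * ( ( x + y ) + y ) ) <= 18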